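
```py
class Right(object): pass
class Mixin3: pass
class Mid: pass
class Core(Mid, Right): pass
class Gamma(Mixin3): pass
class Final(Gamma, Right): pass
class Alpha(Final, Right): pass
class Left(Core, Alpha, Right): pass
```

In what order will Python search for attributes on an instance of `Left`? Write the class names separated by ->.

Left -> Core -> Mid -> Alpha -> Final -> Gamma -> Mixin3 -> Right -> object

L[Left] = Left + merge(L[Core], L[Alpha], L[Right], [Core Alpha Right])
  take Core:  [Core Mid Right object] + [Alpha Final Gamma Mixin3 Right object] + [Right object] + [Core Alpha Right]
  take Mid:  [Mid Right object] + [Alpha Final Gamma Mixin3 Right object] + [Right object] + [Alpha Right]
  take Alpha:  [Right object] + [Alpha Final Gamma Mixin3 Right object] + [Right object] + [Alpha Right]
  take Final:  [Right object] + [Final Gamma Mixin3 Right object] + [Right object] + [Right]
  take Gamma:  [Right object] + [Gamma Mixin3 Right object] + [Right object] + [Right]
  take Mixin3:  [Right object] + [Mixin3 Right object] + [Right object] + [Right]
  take Right:  [Right object] + [Right object] + [Right object] + [Right]
  take object:  [object] + [object] + [object]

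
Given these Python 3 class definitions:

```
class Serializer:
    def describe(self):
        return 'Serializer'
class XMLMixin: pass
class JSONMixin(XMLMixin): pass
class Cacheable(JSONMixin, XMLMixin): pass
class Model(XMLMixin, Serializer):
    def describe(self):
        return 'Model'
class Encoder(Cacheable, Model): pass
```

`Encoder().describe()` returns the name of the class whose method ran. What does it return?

L[Encoder] = Encoder + merge(L[Cacheable], L[Model], [Cacheable Model])
  take Cacheable:  [Cacheable JSONMixin XMLMixin object] + [Model XMLMixin Serializer object] + [Cacheable Model]
  take JSONMixin:  [JSONMixin XMLMixin object] + [Model XMLMixin Serializer object] + [Model]
  take Model:  [XMLMixin object] + [Model XMLMixin Serializer object] + [Model]
  take XMLMixin:  [XMLMixin object] + [XMLMixin Serializer object]
  take Serializer:  [object] + [Serializer object]
  take object:  [object] + [object]
MRO: Encoder Cacheable JSONMixin Model XMLMixin Serializer object
describe is defined in: Model, Serializer. First along the MRO is Model.

Model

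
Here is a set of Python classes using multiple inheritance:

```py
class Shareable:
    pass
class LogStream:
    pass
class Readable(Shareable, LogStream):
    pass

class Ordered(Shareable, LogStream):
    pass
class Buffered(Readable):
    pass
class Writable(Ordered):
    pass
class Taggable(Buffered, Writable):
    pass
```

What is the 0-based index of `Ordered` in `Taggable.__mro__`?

L[Taggable] = Taggable + merge(L[Buffered], L[Writable], [Buffered Writable])
  take Buffered:  [Buffered Readable Shareable LogStream object] + [Writable Ordered Shareable LogStream object] + [Buffered Writable]
  take Readable:  [Readable Shareable LogStream object] + [Writable Ordered Shareable LogStream object] + [Writable]
  take Writable:  [Shareable LogStream object] + [Writable Ordered Shareable LogStream object] + [Writable]
  take Ordered:  [Shareable LogStream object] + [Ordered Shareable LogStream object]
  take Shareable:  [Shareable LogStream object] + [Shareable LogStream object]
  take LogStream:  [LogStream object] + [LogStream object]
  take object:  [object] + [object]
MRO: Taggable Buffered Readable Writable Ordered Shareable LogStream object
Ordered sits at index 4.

4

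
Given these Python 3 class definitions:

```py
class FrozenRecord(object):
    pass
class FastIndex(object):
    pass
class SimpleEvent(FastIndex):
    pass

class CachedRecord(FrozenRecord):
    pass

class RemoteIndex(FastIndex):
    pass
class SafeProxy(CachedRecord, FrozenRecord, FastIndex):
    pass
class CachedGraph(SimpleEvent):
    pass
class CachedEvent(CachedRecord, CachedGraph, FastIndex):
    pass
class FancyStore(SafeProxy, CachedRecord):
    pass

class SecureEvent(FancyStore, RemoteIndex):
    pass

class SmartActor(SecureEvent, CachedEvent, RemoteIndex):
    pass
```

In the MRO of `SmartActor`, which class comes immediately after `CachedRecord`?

L[SmartActor] = SmartActor + merge(L[SecureEvent], L[CachedEvent], L[RemoteIndex], [SecureEvent CachedEvent RemoteIndex])
  take SecureEvent:  [SecureEvent FancyStore SafeProxy CachedRecord FrozenRecord RemoteIndex FastIndex object] + [CachedEvent CachedRecord FrozenRecord CachedGraph SimpleEvent FastIndex object] + [RemoteIndex FastIndex object] + [SecureEvent CachedEvent RemoteIndex]
  take FancyStore:  [FancyStore SafeProxy CachedRecord FrozenRecord RemoteIndex FastIndex object] + [CachedEvent CachedRecord FrozenRecord CachedGraph SimpleEvent FastIndex object] + [RemoteIndex FastIndex object] + [CachedEvent RemoteIndex]
  take SafeProxy:  [SafeProxy CachedRecord FrozenRecord RemoteIndex FastIndex object] + [CachedEvent CachedRecord FrozenRecord CachedGraph SimpleEvent FastIndex object] + [RemoteIndex FastIndex object] + [CachedEvent RemoteIndex]
  take CachedEvent:  [CachedRecord FrozenRecord RemoteIndex FastIndex object] + [CachedEvent CachedRecord FrozenRecord CachedGraph SimpleEvent FastIndex object] + [RemoteIndex FastIndex object] + [CachedEvent RemoteIndex]
  take CachedRecord:  [CachedRecord FrozenRecord RemoteIndex FastIndex object] + [CachedRecord FrozenRecord CachedGraph SimpleEvent FastIndex object] + [RemoteIndex FastIndex object] + [RemoteIndex]
  take FrozenRecord:  [FrozenRecord RemoteIndex FastIndex object] + [FrozenRecord CachedGraph SimpleEvent FastIndex object] + [RemoteIndex FastIndex object] + [RemoteIndex]
  take RemoteIndex:  [RemoteIndex FastIndex object] + [CachedGraph SimpleEvent FastIndex object] + [RemoteIndex FastIndex object] + [RemoteIndex]
  take CachedGraph:  [FastIndex object] + [CachedGraph SimpleEvent FastIndex object] + [FastIndex object]
  take SimpleEvent:  [FastIndex object] + [SimpleEvent FastIndex object] + [FastIndex object]
  take FastIndex:  [FastIndex object] + [FastIndex object] + [FastIndex object]
  take object:  [object] + [object] + [object]
MRO: SmartActor SecureEvent FancyStore SafeProxy CachedEvent CachedRecord FrozenRecord RemoteIndex CachedGraph SimpleEvent FastIndex object
CachedRecord is at position 5; next is FrozenRecord.

FrozenRecord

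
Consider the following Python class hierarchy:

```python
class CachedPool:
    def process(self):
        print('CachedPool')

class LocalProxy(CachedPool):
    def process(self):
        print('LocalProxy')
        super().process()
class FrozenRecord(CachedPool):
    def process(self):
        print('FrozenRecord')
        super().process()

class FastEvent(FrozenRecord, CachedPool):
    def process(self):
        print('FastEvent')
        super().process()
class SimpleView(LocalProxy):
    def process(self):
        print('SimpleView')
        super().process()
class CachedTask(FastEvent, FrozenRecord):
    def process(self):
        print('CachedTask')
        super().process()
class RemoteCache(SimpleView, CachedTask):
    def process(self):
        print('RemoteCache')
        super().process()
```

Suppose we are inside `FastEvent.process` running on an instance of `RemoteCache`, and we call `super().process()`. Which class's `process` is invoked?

L[RemoteCache] = RemoteCache + merge(L[SimpleView], L[CachedTask], [SimpleView CachedTask])
  take SimpleView:  [SimpleView LocalProxy CachedPool object] + [CachedTask FastEvent FrozenRecord CachedPool object] + [SimpleView CachedTask]
  take LocalProxy:  [LocalProxy CachedPool object] + [CachedTask FastEvent FrozenRecord CachedPool object] + [CachedTask]
  take CachedTask:  [CachedPool object] + [CachedTask FastEvent FrozenRecord CachedPool object] + [CachedTask]
  take FastEvent:  [CachedPool object] + [FastEvent FrozenRecord CachedPool object]
  take FrozenRecord:  [CachedPool object] + [FrozenRecord CachedPool object]
  take CachedPool:  [CachedPool object] + [CachedPool object]
  take object:  [object] + [object]
MRO: RemoteCache SimpleView LocalProxy CachedTask FastEvent FrozenRecord CachedPool object
super() in FastEvent.process on a RemoteCache instance goes to the class after FastEvent in RemoteCache's MRO: FrozenRecord.

FrozenRecord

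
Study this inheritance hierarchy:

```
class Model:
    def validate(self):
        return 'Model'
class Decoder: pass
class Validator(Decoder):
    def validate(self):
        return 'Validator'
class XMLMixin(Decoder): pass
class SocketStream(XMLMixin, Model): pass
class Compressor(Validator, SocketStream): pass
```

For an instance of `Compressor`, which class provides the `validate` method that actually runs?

L[Compressor] = Compressor + merge(L[Validator], L[SocketStream], [Validator SocketStream])
  take Validator:  [Validator Decoder object] + [SocketStream XMLMixin Decoder Model object] + [Validator SocketStream]
  take SocketStream:  [Decoder object] + [SocketStream XMLMixin Decoder Model object] + [SocketStream]
  take XMLMixin:  [Decoder object] + [XMLMixin Decoder Model object]
  take Decoder:  [Decoder object] + [Decoder Model object]
  take Model:  [object] + [Model object]
  take object:  [object] + [object]
MRO: Compressor Validator SocketStream XMLMixin Decoder Model object
validate is defined in: Model, Validator. First along the MRO is Validator.

Validator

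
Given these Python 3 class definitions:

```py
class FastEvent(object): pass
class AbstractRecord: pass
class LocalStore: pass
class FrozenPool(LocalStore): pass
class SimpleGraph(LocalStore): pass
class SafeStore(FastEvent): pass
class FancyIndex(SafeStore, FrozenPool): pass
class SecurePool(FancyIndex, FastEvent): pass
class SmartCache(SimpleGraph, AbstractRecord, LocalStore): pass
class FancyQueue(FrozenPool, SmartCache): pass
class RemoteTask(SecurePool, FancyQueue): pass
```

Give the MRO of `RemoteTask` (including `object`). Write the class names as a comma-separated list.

L[RemoteTask] = RemoteTask + merge(L[SecurePool], L[FancyQueue], [SecurePool FancyQueue])
  take SecurePool:  [SecurePool FancyIndex SafeStore FastEvent FrozenPool LocalStore object] + [FancyQueue FrozenPool SmartCache SimpleGraph AbstractRecord LocalStore object] + [SecurePool FancyQueue]
  take FancyIndex:  [FancyIndex SafeStore FastEvent FrozenPool LocalStore object] + [FancyQueue FrozenPool SmartCache SimpleGraph AbstractRecord LocalStore object] + [FancyQueue]
  take SafeStore:  [SafeStore FastEvent FrozenPool LocalStore object] + [FancyQueue FrozenPool SmartCache SimpleGraph AbstractRecord LocalStore object] + [FancyQueue]
  take FastEvent:  [FastEvent FrozenPool LocalStore object] + [FancyQueue FrozenPool SmartCache SimpleGraph AbstractRecord LocalStore object] + [FancyQueue]
  take FancyQueue:  [FrozenPool LocalStore object] + [FancyQueue FrozenPool SmartCache SimpleGraph AbstractRecord LocalStore object] + [FancyQueue]
  take FrozenPool:  [FrozenPool LocalStore object] + [FrozenPool SmartCache SimpleGraph AbstractRecord LocalStore object]
  take SmartCache:  [LocalStore object] + [SmartCache SimpleGraph AbstractRecord LocalStore object]
  take SimpleGraph:  [LocalStore object] + [SimpleGraph AbstractRecord LocalStore object]
  take AbstractRecord:  [LocalStore object] + [AbstractRecord LocalStore object]
  take LocalStore:  [LocalStore object] + [LocalStore object]
  take object:  [object] + [object]

RemoteTask, SecurePool, FancyIndex, SafeStore, FastEvent, FancyQueue, FrozenPool, SmartCache, SimpleGraph, AbstractRecord, LocalStore, object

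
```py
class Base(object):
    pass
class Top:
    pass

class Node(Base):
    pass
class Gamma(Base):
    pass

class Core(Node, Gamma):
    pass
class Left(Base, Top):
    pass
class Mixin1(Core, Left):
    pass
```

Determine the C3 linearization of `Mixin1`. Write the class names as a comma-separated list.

Mixin1, Core, Node, Gamma, Left, Base, Top, object

L[Mixin1] = Mixin1 + merge(L[Core], L[Left], [Core Left])
  take Core:  [Core Node Gamma Base object] + [Left Base Top object] + [Core Left]
  take Node:  [Node Gamma Base object] + [Left Base Top object] + [Left]
  take Gamma:  [Gamma Base object] + [Left Base Top object] + [Left]
  take Left:  [Base object] + [Left Base Top object] + [Left]
  take Base:  [Base object] + [Base Top object]
  take Top:  [object] + [Top object]
  take object:  [object] + [object]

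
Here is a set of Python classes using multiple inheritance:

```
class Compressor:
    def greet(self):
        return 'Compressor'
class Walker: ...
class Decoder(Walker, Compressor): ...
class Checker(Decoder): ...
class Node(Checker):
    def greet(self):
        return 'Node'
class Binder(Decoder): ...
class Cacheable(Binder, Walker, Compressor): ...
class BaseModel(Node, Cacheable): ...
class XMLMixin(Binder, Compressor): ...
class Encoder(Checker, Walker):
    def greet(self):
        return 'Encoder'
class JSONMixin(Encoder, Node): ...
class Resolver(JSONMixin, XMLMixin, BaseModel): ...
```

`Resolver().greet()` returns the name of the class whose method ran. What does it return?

L[Resolver] = Resolver + merge(L[JSONMixin], L[XMLMixin], L[BaseModel], [JSONMixin XMLMixin BaseModel])
  take JSONMixin:  [JSONMixin Encoder Node Checker Decoder Walker Compressor object] + [XMLMixin Binder Decoder Walker Compressor object] + [BaseModel Node Checker Cacheable Binder Decoder Walker Compressor object] + [JSONMixin XMLMixin BaseModel]
  take Encoder:  [Encoder Node Checker Decoder Walker Compressor object] + [XMLMixin Binder Decoder Walker Compressor object] + [BaseModel Node Checker Cacheable Binder Decoder Walker Compressor object] + [XMLMixin BaseModel]
  take XMLMixin:  [Node Checker Decoder Walker Compressor object] + [XMLMixin Binder Decoder Walker Compressor object] + [BaseModel Node Checker Cacheable Binder Decoder Walker Compressor object] + [XMLMixin BaseModel]
  take BaseModel:  [Node Checker Decoder Walker Compressor object] + [Binder Decoder Walker Compressor object] + [BaseModel Node Checker Cacheable Binder Decoder Walker Compressor object] + [BaseModel]
  take Node:  [Node Checker Decoder Walker Compressor object] + [Binder Decoder Walker Compressor object] + [Node Checker Cacheable Binder Decoder Walker Compressor object]
  take Checker:  [Checker Decoder Walker Compressor object] + [Binder Decoder Walker Compressor object] + [Checker Cacheable Binder Decoder Walker Compressor object]
  take Cacheable:  [Decoder Walker Compressor object] + [Binder Decoder Walker Compressor object] + [Cacheable Binder Decoder Walker Compressor object]
  take Binder:  [Decoder Walker Compressor object] + [Binder Decoder Walker Compressor object] + [Binder Decoder Walker Compressor object]
  take Decoder:  [Decoder Walker Compressor object] + [Decoder Walker Compressor object] + [Decoder Walker Compressor object]
  take Walker:  [Walker Compressor object] + [Walker Compressor object] + [Walker Compressor object]
  take Compressor:  [Compressor object] + [Compressor object] + [Compressor object]
  take object:  [object] + [object] + [object]
MRO: Resolver JSONMixin Encoder XMLMixin BaseModel Node Checker Cacheable Binder Decoder Walker Compressor object
greet is defined in: Compressor, Encoder, Node. First along the MRO is Encoder.

Encoder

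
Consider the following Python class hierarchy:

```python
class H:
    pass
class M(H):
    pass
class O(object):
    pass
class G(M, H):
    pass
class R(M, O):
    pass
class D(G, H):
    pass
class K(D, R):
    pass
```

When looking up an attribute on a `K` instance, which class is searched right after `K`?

L[K] = K + merge(L[D], L[R], [D R])
  take D:  [D G M H object] + [R M H O object] + [D R]
  take G:  [G M H object] + [R M H O object] + [R]
  take R:  [M H object] + [R M H O object] + [R]
  take M:  [M H object] + [M H O object]
  take H:  [H object] + [H O object]
  take O:  [object] + [O object]
  take object:  [object] + [object]
MRO: K D G R M H O object
K is at position 0; next is D.

D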